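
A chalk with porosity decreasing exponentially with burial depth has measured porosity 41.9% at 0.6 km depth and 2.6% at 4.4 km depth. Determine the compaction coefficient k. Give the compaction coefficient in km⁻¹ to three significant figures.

0.732 km⁻¹

Athy: φ(Z) = φ₀ e^(−kZ) ⇒ φ₁/φ₂ = e^{k(Z₂−Z₁)} ⇒ k = ln(φ₁/φ₂)/(Z₂−Z₁)
k = ln(0.419/0.026) / (4.4 − 0.6) = ln(16.12) / 3.8 = 2.7798 / 3.8 = 0.7315 km⁻¹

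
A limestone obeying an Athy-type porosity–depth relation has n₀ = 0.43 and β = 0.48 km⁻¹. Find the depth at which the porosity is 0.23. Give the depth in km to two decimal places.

1.30 km

Invert Athy's law: d = ln(n₀/n) / β
d = ln(0.43/0.23) / 0.48 = ln(1.87) / 0.48 = 0.6257 / 0.48 = 1.304 km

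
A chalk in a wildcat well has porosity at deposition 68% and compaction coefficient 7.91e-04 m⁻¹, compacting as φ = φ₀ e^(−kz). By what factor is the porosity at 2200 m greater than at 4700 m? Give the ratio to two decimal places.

7.22

Working in km (1 km = 1000 m; k in km⁻¹ = k in m⁻¹ × 1000):
φ(z₁)/φ(z₂) = e^(−k·z₁)/e^(−k·z₂) = e^{k(z₂−z₁)}
= exp(0.791 × 2.5) = exp(1.978) = 7.2247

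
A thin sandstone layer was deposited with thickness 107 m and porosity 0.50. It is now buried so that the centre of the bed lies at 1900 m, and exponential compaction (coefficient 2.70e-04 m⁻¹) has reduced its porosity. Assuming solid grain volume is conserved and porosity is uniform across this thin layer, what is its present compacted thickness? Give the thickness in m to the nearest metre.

76 m

Working in km (1 km = 1000 m; β in km⁻¹ = β in m⁻¹ × 1000):
Porosity at 1.9 km: φ = 0.5·exp(−0.27×1.9) = 0.2993
Solid-volume conservation: h(1−φ) = h₀(1−φ₀) ⇒ h = h₀·(1−φ₀)/(1−φ)
h = 0.107 × (1 − 0.5)/(1 − 0.2993) = 0.107 × 0.7136 = 0.0764 km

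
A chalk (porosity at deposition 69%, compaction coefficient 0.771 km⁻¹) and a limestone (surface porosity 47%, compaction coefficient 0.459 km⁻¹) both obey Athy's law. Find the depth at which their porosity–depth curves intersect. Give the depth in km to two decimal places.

Set phi₀ₐ e^(−βₐd) = phi₀ᵦ e^(−βᵦd) ⇒ ln(phi₀ₐ/phi₀ᵦ) = (βₐ − βᵦ)·d
d = ln(0.69/0.47) / (0.771 − 0.459) = 0.3840 / 0.312 = 1.231 km

1.23 km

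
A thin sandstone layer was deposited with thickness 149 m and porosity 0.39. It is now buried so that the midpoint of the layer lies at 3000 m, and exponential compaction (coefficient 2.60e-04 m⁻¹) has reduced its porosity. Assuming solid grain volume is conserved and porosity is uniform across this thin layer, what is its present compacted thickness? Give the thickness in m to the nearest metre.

Working in km (1 km = 1000 m; β in km⁻¹ = β in m⁻¹ × 1000):
Porosity at 3 km: phi = 0.39·exp(−0.26×3) = 0.1788
Solid-volume conservation: h(1−phi) = h₀(1−phi₀) ⇒ h = h₀·(1−phi₀)/(1−phi)
h = 0.149 × (1 − 0.39)/(1 − 0.1788) = 0.149 × 0.7428 = 0.1107 km

111 m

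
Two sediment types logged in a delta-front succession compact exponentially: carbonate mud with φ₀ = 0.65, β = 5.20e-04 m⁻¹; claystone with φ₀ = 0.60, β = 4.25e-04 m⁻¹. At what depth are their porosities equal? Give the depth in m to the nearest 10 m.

840 m

Working in km (1 km = 1000 m; β in km⁻¹ = β in m⁻¹ × 1000):
Set φ₀ₐ e^(−βₐZ) = φ₀ᵦ e^(−βᵦZ) ⇒ ln(φ₀ₐ/φ₀ᵦ) = (βₐ − βᵦ)·Z
Z = ln(0.65/0.6) / (0.52 − 0.425) = 0.0800 / 0.095 = 0.843 km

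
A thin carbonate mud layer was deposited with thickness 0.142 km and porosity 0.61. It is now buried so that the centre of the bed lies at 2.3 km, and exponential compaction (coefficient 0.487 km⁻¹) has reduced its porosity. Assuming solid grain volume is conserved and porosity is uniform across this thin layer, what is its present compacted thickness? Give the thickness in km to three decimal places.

Porosity at 2.3 km: n = 0.61·exp(−0.487×2.3) = 0.1990
Solid-volume conservation: h(1−n) = h₀(1−n₀) ⇒ h = h₀·(1−n₀)/(1−n)
h = 0.142 × (1 − 0.61)/(1 − 0.1990) = 0.142 × 0.4869 = 0.0691 km

0.069 km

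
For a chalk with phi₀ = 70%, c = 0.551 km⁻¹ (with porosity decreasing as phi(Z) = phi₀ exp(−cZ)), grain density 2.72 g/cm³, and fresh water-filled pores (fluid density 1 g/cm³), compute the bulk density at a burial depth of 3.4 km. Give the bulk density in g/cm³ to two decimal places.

2.54 g/cm³

Porosity at depth: phi = 0.7·exp(−0.551×3.4) = 0.7×0.1536 = 0.1075
Bulk density: ρ_b = (1−phi)ρ_g + phi·ρ_f = 0.8925×2.72 + 0.1075×1
       = 2.428 + 0.108 = 2.535 g/cm³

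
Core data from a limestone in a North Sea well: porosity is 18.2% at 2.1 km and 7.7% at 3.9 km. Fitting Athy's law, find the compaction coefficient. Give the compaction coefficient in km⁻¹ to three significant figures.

0.478 km⁻¹

Athy: φ(z) = φ₀ e^(−kz) ⇒ φ₁/φ₂ = e^{k(z₂−z₁)} ⇒ k = ln(φ₁/φ₂)/(z₂−z₁)
k = ln(0.182/0.077) / (3.9 − 2.1) = ln(2.364) / 1.8 = 0.8602 / 1.8 = 0.4779 km⁻¹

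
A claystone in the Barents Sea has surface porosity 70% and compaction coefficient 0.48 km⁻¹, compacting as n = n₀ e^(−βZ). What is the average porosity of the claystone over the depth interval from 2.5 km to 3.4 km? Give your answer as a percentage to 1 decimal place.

17.1%

⟨n⟩ = (1/(Z₂−Z₁)) ∫ n₀ e^(−βZ) dZ = n₀·(e^(−β·Z₁) − e^(−β·Z₂)) / (β·(Z₂−Z₁))
e^(−0.48×2.5) = 0.3012; e^(−0.48×3.4) = 0.1955
⟨n⟩ = 0.7 × (0.3012 − 0.1955) / (0.48 × 0.9) = 0.7 × 0.2446 = 0.1712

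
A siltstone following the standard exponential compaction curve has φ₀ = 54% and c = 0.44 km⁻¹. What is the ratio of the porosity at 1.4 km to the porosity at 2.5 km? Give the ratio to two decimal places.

φ(d₁)/φ(d₂) = e^(−c·d₁)/e^(−c·d₂) = e^{c(d₂−d₁)}
= exp(0.44 × 1.1) = exp(0.484) = 1.6226

1.62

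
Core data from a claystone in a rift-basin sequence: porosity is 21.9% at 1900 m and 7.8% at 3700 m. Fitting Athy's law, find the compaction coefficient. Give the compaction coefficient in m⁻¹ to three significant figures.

0.000574 m⁻¹

Working in km (1 km = 1000 m; β in km⁻¹ = β in m⁻¹ × 1000):
Athy: n(Z) = n₀ e^(−βZ) ⇒ n₁/n₂ = e^{β(Z₂−Z₁)} ⇒ β = ln(n₁/n₂)/(Z₂−Z₁)
β = ln(0.219/0.078) / (3.7 − 1.9) = ln(2.808) / 1.8 = 1.0324 / 1.8 = 0.5735 km⁻¹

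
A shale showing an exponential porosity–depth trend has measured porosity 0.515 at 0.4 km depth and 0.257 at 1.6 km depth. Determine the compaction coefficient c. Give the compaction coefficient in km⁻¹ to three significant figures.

0.579 km⁻¹

Athy: n(d) = n₀ e^(−cd) ⇒ n₁/n₂ = e^{c(d₂−d₁)} ⇒ c = ln(n₁/n₂)/(d₂−d₁)
c = ln(0.515/0.257) / (1.6 − 0.4) = ln(2.004) / 1.2 = 0.6951 / 1.2 = 0.5792 km⁻¹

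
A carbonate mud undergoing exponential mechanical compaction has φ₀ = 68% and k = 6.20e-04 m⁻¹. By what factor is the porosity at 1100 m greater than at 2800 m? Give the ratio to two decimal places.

2.87

Working in km (1 km = 1000 m; k in km⁻¹ = k in m⁻¹ × 1000):
φ(z₁)/φ(z₂) = e^(−k·z₁)/e^(−k·z₂) = e^{k(z₂−z₁)}
= exp(0.62 × 1.7) = exp(1.054) = 2.8691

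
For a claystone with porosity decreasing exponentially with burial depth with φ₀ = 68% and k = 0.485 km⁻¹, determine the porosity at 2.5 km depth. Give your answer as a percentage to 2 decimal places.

φ = φ₀·exp(−k·d) = 0.68 × exp(−0.485 × 2.5) = 0.68 × exp(−1.212)
  = 0.68 × 0.2975 = 0.2023

20.23%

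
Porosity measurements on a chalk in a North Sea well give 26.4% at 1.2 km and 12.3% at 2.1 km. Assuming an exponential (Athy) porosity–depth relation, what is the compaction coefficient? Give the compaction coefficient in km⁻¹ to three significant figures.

Athy: n(d) = n₀ e^(−βd) ⇒ n₁/n₂ = e^{β(d₂−d₁)} ⇒ β = ln(n₁/n₂)/(d₂−d₁)
β = ln(0.264/0.123) / (2.1 − 1.2) = ln(2.146) / 0.9 = 0.7638 / 0.9 = 0.8486 km⁻¹

0.849 km⁻¹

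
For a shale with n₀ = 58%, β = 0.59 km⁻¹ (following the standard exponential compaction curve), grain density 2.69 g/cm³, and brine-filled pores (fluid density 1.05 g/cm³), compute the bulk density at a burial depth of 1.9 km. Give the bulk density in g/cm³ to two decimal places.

Porosity at depth: n = 0.58·exp(−0.59×1.9) = 0.58×0.3260 = 0.1891
Bulk density: ρ_b = (1−n)ρ_g + n·ρ_f = 0.8109×2.69 + 0.1891×1.05
       = 2.181 + 0.199 = 2.380 g/cm³

2.38 g/cm³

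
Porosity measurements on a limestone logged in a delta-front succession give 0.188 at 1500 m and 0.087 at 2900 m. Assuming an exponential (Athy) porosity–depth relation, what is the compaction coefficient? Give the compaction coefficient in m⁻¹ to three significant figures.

0.000550 m⁻¹

Working in km (1 km = 1000 m; k in km⁻¹ = k in m⁻¹ × 1000):
Athy: phi(d) = phi₀ e^(−kd) ⇒ phi₁/phi₂ = e^{k(d₂−d₁)} ⇒ k = ln(phi₁/phi₂)/(d₂−d₁)
k = ln(0.188/0.087) / (2.9 − 1.5) = ln(2.161) / 1.4 = 0.7705 / 1.4 = 0.5504 km⁻¹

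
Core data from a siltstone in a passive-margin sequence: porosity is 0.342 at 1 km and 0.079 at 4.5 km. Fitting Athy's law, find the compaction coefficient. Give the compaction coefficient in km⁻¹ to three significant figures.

0.419 km⁻¹

Athy: phi(Z) = phi₀ e^(−βZ) ⇒ phi₁/phi₂ = e^{β(Z₂−Z₁)} ⇒ β = ln(phi₁/phi₂)/(Z₂−Z₁)
β = ln(0.342/0.079) / (4.5 − 1) = ln(4.329) / 3.5 = 1.4654 / 3.5 = 0.4187 km⁻¹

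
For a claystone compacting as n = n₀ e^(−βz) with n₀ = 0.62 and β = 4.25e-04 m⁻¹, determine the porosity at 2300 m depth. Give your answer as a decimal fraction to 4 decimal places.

Working in km (1 km = 1000 m; β in km⁻¹ = β in m⁻¹ × 1000):
n = n₀·exp(−β·z) = 0.62 × exp(−0.425 × 2.3) = 0.62 × exp(−0.9775)
  = 0.62 × 0.3763 = 0.2333

0.2333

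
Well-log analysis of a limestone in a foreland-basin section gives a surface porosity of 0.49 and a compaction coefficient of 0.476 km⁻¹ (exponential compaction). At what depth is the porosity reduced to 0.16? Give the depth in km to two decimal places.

Invert Athy's law: Z = ln(φ₀/φ) / β
Z = ln(0.49/0.16) / 0.476 = ln(3.062) / 0.476 = 1.1192 / 0.476 = 2.351 km

2.35 km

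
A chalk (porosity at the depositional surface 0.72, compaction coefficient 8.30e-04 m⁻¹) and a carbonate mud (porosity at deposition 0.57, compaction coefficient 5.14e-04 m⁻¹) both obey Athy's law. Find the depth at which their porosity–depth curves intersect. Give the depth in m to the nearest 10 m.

740 m

Working in km (1 km = 1000 m; k in km⁻¹ = k in m⁻¹ × 1000):
Set n₀ₐ e^(−kₐZ) = n₀ᵦ e^(−kᵦZ) ⇒ ln(n₀ₐ/n₀ᵦ) = (kₐ − kᵦ)·Z
Z = ln(0.72/0.57) / (0.83 − 0.514) = 0.2336 / 0.316 = 0.739 km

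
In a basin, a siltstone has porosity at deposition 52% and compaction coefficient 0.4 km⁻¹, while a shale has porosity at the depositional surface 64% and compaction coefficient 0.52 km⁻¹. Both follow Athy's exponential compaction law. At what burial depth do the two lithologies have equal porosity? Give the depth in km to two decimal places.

1.73 km

Set φ₀ₐ e^(−βₐz) = φ₀ᵦ e^(−βᵦz) ⇒ ln(φ₀ₐ/φ₀ᵦ) = (βₐ − βᵦ)·z
z = ln(0.52/0.64) / (0.4 − 0.52) = -0.2076 / -0.12 = 1.730 km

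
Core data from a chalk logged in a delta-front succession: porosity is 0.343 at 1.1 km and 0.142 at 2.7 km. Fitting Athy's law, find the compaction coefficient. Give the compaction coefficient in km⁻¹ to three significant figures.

0.551 km⁻¹

Athy: phi(d) = phi₀ e^(−kd) ⇒ phi₁/phi₂ = e^{k(d₂−d₁)} ⇒ k = ln(phi₁/phi₂)/(d₂−d₁)
k = ln(0.343/0.142) / (2.7 − 1.1) = ln(2.415) / 1.6 = 0.8819 / 1.6 = 0.5512 km⁻¹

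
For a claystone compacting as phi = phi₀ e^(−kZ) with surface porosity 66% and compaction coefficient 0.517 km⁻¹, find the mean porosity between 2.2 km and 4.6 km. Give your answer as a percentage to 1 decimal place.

⟨phi⟩ = (1/(Z₂−Z₁)) ∫ phi₀ e^(−kZ) dZ = phi₀·(e^(−k·Z₁) − e^(−k·Z₂)) / (k·(Z₂−Z₁))
e^(−0.517×2.2) = 0.3207; e^(−0.517×4.6) = 0.0927
⟨phi⟩ = 0.66 × (0.3207 − 0.0927) / (0.517 × 2.4) = 0.66 × 0.1837 = 0.1212

12.1%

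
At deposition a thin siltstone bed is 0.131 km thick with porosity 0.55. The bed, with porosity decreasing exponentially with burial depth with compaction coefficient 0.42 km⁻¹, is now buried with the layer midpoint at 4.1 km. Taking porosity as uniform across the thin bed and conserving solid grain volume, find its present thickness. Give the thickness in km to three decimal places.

0.065 km

Porosity at 4.1 km: n = 0.55·exp(−0.42×4.1) = 0.0983
Solid-volume conservation: h(1−n) = h₀(1−n₀) ⇒ h = h₀·(1−n₀)/(1−n)
h = 0.131 × (1 − 0.55)/(1 − 0.0983) = 0.131 × 0.4991 = 0.0654 km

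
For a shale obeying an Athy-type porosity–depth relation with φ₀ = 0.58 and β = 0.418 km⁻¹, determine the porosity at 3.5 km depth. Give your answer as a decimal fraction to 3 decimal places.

0.134

φ = φ₀·exp(−β·z) = 0.58 × exp(−0.418 × 3.5) = 0.58 × exp(−1.463)
  = 0.58 × 0.2315 = 0.1343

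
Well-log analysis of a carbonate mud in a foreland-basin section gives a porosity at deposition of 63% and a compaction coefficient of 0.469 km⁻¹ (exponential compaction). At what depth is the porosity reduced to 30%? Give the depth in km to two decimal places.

1.58 km

Invert Athy's law: z = ln(phi₀/phi) / c
z = ln(0.63/0.3) / 0.469 = ln(2.1) / 0.469 = 0.7419 / 0.469 = 1.582 km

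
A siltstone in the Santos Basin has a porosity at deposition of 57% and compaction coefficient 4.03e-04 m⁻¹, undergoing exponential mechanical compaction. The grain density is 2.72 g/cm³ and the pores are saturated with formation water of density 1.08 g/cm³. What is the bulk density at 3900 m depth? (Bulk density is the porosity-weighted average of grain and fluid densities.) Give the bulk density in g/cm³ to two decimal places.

Working in km (1 km = 1000 m; c in km⁻¹ = c in m⁻¹ × 1000):
Porosity at depth: φ = 0.57·exp(−0.403×3.9) = 0.57×0.2077 = 0.1184
Bulk density: ρ_b = (1−φ)ρ_g + φ·ρ_f = 0.8816×2.72 + 0.1184×1.08
       = 2.398 + 0.128 = 2.526 g/cm³

2.53 g/cm³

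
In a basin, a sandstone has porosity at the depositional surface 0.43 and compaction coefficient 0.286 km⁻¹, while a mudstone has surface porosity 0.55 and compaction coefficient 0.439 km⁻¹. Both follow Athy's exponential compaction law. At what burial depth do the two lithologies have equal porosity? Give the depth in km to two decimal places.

1.61 km

Set phi₀ₐ e^(−βₐZ) = phi₀ᵦ e^(−βᵦZ) ⇒ ln(phi₀ₐ/phi₀ᵦ) = (βₐ − βᵦ)·Z
Z = ln(0.43/0.55) / (0.286 − 0.439) = -0.2461 / -0.153 = 1.609 km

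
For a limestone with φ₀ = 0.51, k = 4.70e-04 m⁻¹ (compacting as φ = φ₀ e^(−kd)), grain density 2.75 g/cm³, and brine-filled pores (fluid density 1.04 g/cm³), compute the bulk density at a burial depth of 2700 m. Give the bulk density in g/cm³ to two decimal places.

Working in km (1 km = 1000 m; k in km⁻¹ = k in m⁻¹ × 1000):
Porosity at depth: φ = 0.51·exp(−0.47×2.7) = 0.51×0.2811 = 0.1434
Bulk density: ρ_b = (1−φ)ρ_g + φ·ρ_f = 0.8566×2.75 + 0.1434×1.04
       = 2.356 + 0.149 = 2.505 g/cm³

2.50 g/cm³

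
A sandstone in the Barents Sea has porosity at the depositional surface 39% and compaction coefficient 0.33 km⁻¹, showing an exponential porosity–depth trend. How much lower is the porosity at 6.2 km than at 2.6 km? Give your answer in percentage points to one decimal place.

n(2.6) = 0.39·e^(−0.33×2.6) = 0.1654
n(6.2) = 0.39·e^(−0.33×6.2) = 0.0504
Δn = 0.1654 − 0.0504 = 0.1150

11.5 percentage points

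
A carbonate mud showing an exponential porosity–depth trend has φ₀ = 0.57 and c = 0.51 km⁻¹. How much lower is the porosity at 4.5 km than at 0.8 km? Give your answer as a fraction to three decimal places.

0.322

φ(0.8) = 0.57·e^(−0.51×0.8) = 0.3790
φ(4.5) = 0.57·e^(−0.51×4.5) = 0.0574
Δφ = 0.3790 − 0.0574 = 0.3216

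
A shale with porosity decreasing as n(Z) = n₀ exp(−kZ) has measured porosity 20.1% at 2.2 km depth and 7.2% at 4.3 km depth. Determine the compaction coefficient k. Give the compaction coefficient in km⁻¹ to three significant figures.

Athy: n(Z) = n₀ e^(−kZ) ⇒ n₁/n₂ = e^{k(Z₂−Z₁)} ⇒ k = ln(n₁/n₂)/(Z₂−Z₁)
k = ln(0.201/0.072) / (4.3 − 2.2) = ln(2.792) / 2.1 = 1.0266 / 2.1 = 0.4889 km⁻¹

0.489 km⁻¹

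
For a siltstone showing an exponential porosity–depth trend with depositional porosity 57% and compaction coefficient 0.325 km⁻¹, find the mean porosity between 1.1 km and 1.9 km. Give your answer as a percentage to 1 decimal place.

35.1%

⟨phi⟩ = (1/(Z₂−Z₁)) ∫ phi₀ e^(−cZ) dZ = phi₀·(e^(−c·Z₁) − e^(−c·Z₂)) / (c·(Z₂−Z₁))
e^(−0.325×1.1) = 0.6994; e^(−0.325×1.9) = 0.5393
⟨phi⟩ = 0.57 × (0.6994 − 0.5393) / (0.325 × 0.8) = 0.57 × 0.6159 = 0.3511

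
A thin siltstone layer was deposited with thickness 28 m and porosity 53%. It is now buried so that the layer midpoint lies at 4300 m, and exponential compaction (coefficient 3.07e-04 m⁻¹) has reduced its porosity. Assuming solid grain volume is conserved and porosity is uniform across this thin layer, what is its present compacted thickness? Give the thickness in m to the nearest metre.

15 m

Working in km (1 km = 1000 m; k in km⁻¹ = k in m⁻¹ × 1000):
Porosity at 4.3 km: n = 0.53·exp(−0.307×4.3) = 0.1416
Solid-volume conservation: h(1−n) = h₀(1−n₀) ⇒ h = h₀·(1−n₀)/(1−n)
h = 0.028 × (1 − 0.53)/(1 − 0.1416) = 0.028 × 0.5475 = 0.0153 km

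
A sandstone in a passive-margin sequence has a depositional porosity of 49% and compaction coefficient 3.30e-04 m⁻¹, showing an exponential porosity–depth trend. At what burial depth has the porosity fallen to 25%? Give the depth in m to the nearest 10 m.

2040 m

Working in km (1 km = 1000 m; c in km⁻¹ = c in m⁻¹ × 1000):
Invert Athy's law: Z = ln(φ₀/φ) / c
Z = ln(0.49/0.25) / 0.33 = ln(1.96) / 0.33 = 0.6729 / 0.33 = 2.039 km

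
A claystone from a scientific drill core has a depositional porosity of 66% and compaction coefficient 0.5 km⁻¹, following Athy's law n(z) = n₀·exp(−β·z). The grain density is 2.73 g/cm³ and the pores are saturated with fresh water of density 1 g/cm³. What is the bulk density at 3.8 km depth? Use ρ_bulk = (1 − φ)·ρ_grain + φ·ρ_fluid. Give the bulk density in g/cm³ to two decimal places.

2.56 g/cm³

Porosity at depth: n = 0.66·exp(−0.5×3.8) = 0.66×0.1496 = 0.0987
Bulk density: ρ_b = (1−n)ρ_g + n·ρ_f = 0.9013×2.73 + 0.0987×1
       = 2.461 + 0.099 = 2.559 g/cm³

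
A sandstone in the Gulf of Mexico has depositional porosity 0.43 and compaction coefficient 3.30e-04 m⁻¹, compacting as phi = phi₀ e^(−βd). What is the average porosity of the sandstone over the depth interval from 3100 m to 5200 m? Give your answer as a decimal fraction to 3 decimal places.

0.112

Working in km (1 km = 1000 m; β in km⁻¹ = β in m⁻¹ × 1000):
⟨phi⟩ = (1/(d₂−d₁)) ∫ phi₀ e^(−βd) dd = phi₀·(e^(−β·d₁) − e^(−β·d₂)) / (β·(d₂−d₁))
e^(−0.33×3.1) = 0.3595; e^(−0.33×5.2) = 0.1798
⟨phi⟩ = 0.43 × (0.3595 − 0.1798) / (0.33 × 2.1) = 0.43 × 0.2594 = 0.1115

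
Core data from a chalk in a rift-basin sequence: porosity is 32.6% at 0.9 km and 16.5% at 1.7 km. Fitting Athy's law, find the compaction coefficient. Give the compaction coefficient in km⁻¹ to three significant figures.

Athy: n(Z) = n₀ e^(−cZ) ⇒ n₁/n₂ = e^{c(Z₂−Z₁)} ⇒ c = ln(n₁/n₂)/(Z₂−Z₁)
c = ln(0.326/0.165) / (1.7 − 0.9) = ln(1.976) / 0.8 = 0.6810 / 0.8 = 0.8512 km⁻¹

0.851 km⁻¹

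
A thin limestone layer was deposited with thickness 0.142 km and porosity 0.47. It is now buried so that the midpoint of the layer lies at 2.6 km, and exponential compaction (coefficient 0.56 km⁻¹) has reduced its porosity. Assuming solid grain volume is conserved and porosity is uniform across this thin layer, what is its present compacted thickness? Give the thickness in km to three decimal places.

Porosity at 2.6 km: phi = 0.47·exp(−0.56×2.6) = 0.1096
Solid-volume conservation: h(1−phi) = h₀(1−phi₀) ⇒ h = h₀·(1−phi₀)/(1−phi)
h = 0.142 × (1 − 0.47)/(1 − 0.1096) = 0.142 × 0.5952 = 0.0845 km

0.085 km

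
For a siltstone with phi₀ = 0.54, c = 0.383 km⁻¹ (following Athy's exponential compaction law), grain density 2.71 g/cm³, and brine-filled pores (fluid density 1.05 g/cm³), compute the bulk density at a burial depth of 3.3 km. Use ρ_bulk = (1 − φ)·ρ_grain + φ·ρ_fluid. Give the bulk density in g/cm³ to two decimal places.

2.46 g/cm³

Porosity at depth: phi = 0.54·exp(−0.383×3.3) = 0.54×0.2825 = 0.1526
Bulk density: ρ_b = (1−phi)ρ_g + phi·ρ_f = 0.8474×2.71 + 0.1526×1.05
       = 2.297 + 0.160 = 2.457 g/cm³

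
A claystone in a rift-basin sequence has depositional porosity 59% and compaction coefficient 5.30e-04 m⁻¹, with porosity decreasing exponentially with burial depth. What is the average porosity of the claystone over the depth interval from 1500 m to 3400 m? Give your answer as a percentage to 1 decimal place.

16.8%

Working in km (1 km = 1000 m; k in km⁻¹ = k in m⁻¹ × 1000):
⟨phi⟩ = (1/(z₂−z₁)) ∫ phi₀ e^(−kz) dz = phi₀·(e^(−k·z₁) − e^(−k·z₂)) / (k·(z₂−z₁))
e^(−0.53×1.5) = 0.4516; e^(−0.53×3.4) = 0.1650
⟨phi⟩ = 0.59 × (0.4516 − 0.1650) / (0.53 × 1.9) = 0.59 × 0.2846 = 0.1679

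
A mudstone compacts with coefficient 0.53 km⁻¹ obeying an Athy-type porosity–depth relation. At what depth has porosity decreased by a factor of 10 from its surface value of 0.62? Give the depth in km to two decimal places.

n/n₀ = 1/10 ⇒ exp(−k·d) = 1/10 ⇒ d = ln(10) / k
d = 2.3026 / 0.53 = 4.345 km

4.34 km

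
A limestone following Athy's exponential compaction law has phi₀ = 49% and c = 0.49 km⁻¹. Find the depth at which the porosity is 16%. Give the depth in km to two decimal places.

Invert Athy's law: d = ln(phi₀/phi) / c
d = ln(0.49/0.16) / 0.49 = ln(3.062) / 0.49 = 1.1192 / 0.49 = 2.284 km

2.28 km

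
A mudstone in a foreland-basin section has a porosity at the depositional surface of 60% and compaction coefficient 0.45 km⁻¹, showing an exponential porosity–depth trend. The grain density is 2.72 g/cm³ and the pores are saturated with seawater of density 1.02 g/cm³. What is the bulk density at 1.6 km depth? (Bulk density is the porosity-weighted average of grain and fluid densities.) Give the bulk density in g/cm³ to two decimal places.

Porosity at depth: φ = 0.6·exp(−0.45×1.6) = 0.6×0.4868 = 0.2921
Bulk density: ρ_b = (1−φ)ρ_g + φ·ρ_f = 0.7079×2.72 + 0.2921×1.02
       = 1.926 + 0.298 = 2.224 g/cm³

2.22 g/cm³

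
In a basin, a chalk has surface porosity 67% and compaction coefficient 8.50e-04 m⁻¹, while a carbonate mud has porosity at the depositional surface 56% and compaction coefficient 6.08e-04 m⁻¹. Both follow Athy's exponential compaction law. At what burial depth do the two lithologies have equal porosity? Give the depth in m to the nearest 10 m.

Working in km (1 km = 1000 m; c in km⁻¹ = c in m⁻¹ × 1000):
Set n₀ₐ e^(−cₐz) = n₀ᵦ e^(−cᵦz) ⇒ ln(n₀ₐ/n₀ᵦ) = (cₐ − cᵦ)·z
z = ln(0.67/0.56) / (0.85 − 0.608) = 0.1793 / 0.242 = 0.741 km

740 m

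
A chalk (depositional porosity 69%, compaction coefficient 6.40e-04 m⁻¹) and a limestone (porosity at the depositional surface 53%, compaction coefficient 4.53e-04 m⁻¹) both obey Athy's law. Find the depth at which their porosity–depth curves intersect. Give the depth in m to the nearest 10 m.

Working in km (1 km = 1000 m; c in km⁻¹ = c in m⁻¹ × 1000):
Set n₀ₐ e^(−cₐZ) = n₀ᵦ e^(−cᵦZ) ⇒ ln(n₀ₐ/n₀ᵦ) = (cₐ − cᵦ)·Z
Z = ln(0.69/0.53) / (0.64 − 0.453) = 0.2638 / 0.187 = 1.411 km

1410 m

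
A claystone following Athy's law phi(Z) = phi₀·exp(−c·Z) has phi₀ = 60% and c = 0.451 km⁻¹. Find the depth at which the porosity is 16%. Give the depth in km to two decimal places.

2.93 km

Invert Athy's law: Z = ln(phi₀/phi) / c
Z = ln(0.6/0.16) / 0.451 = ln(3.75) / 0.451 = 1.3218 / 0.451 = 2.931 km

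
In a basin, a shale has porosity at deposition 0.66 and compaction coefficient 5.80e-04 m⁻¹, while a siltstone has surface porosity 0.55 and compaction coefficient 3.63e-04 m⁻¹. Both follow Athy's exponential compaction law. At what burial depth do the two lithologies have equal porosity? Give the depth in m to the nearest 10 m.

840 m

Working in km (1 km = 1000 m; k in km⁻¹ = k in m⁻¹ × 1000):
Set φ₀ₐ e^(−kₐd) = φ₀ᵦ e^(−kᵦd) ⇒ ln(φ₀ₐ/φ₀ᵦ) = (kₐ − kᵦ)·d
d = ln(0.66/0.55) / (0.58 − 0.363) = 0.1823 / 0.217 = 0.840 km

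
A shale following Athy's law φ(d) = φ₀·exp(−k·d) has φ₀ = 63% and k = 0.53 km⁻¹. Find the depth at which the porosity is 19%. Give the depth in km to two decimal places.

2.26 km

Invert Athy's law: d = ln(φ₀/φ) / k
d = ln(0.63/0.19) / 0.53 = ln(3.316) / 0.53 = 1.1987 / 0.53 = 2.262 km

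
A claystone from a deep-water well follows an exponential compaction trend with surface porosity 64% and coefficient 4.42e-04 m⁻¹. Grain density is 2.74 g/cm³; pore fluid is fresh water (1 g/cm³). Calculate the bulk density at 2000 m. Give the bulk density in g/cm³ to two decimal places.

Working in km (1 km = 1000 m; k in km⁻¹ = k in m⁻¹ × 1000):
Porosity at depth: φ = 0.64·exp(−0.442×2) = 0.64×0.4131 = 0.2644
Bulk density: ρ_b = (1−φ)ρ_g + φ·ρ_f = 0.7356×2.74 + 0.2644×1
       = 2.016 + 0.264 = 2.280 g/cm³

2.28 g/cm³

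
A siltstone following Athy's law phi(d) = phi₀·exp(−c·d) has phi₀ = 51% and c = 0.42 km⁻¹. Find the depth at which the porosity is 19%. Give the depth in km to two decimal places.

2.35 km

Invert Athy's law: d = ln(phi₀/phi) / c
d = ln(0.51/0.19) / 0.42 = ln(2.684) / 0.42 = 0.9874 / 0.42 = 2.351 km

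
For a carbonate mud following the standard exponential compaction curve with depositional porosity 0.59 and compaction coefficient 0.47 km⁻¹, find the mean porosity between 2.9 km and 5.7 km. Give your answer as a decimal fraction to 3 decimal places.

0.084

⟨φ⟩ = (1/(Z₂−Z₁)) ∫ φ₀ e^(−cZ) dZ = φ₀·(e^(−c·Z₁) − e^(−c·Z₂)) / (c·(Z₂−Z₁))
e^(−0.47×2.9) = 0.2559; e^(−0.47×5.7) = 0.0686
⟨φ⟩ = 0.59 × (0.2559 − 0.0686) / (0.47 × 2.8) = 0.59 × 0.1423 = 0.0840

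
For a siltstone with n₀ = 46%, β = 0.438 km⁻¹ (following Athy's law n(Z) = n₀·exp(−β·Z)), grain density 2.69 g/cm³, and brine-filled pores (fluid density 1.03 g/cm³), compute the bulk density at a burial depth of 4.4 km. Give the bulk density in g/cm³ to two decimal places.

Porosity at depth: n = 0.46·exp(−0.438×4.4) = 0.46×0.1456 = 0.0670
Bulk density: ρ_b = (1−n)ρ_g + n·ρ_f = 0.9330×2.69 + 0.0670×1.03
       = 2.510 + 0.069 = 2.579 g/cm³

2.58 g/cm³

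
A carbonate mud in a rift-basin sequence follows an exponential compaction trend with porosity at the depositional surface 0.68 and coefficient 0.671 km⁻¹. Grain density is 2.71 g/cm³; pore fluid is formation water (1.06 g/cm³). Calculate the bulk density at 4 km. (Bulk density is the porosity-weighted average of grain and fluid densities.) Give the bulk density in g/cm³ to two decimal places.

Porosity at depth: n = 0.68·exp(−0.671×4) = 0.68×0.0683 = 0.0464
Bulk density: ρ_b = (1−n)ρ_g + n·ρ_f = 0.9536×2.71 + 0.0464×1.06
       = 2.584 + 0.049 = 2.633 g/cm³

2.63 g/cm³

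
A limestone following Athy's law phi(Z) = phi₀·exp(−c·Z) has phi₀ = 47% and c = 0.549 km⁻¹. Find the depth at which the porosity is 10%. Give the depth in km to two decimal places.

2.82 km

Invert Athy's law: Z = ln(phi₀/phi) / c
Z = ln(0.47/0.1) / 0.549 = ln(4.7) / 0.549 = 1.5476 / 0.549 = 2.819 km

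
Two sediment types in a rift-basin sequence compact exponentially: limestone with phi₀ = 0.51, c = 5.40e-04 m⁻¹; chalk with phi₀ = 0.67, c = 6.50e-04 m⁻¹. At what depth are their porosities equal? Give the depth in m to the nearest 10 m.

2480 m

Working in km (1 km = 1000 m; c in km⁻¹ = c in m⁻¹ × 1000):
Set phi₀ₐ e^(−cₐd) = phi₀ᵦ e^(−cᵦd) ⇒ ln(phi₀ₐ/phi₀ᵦ) = (cₐ − cᵦ)·d
d = ln(0.51/0.67) / (0.54 − 0.65) = -0.2729 / -0.11 = 2.481 km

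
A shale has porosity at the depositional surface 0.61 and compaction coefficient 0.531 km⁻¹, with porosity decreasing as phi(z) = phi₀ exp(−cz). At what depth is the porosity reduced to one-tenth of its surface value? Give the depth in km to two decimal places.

4.34 km

phi/phi₀ = 1/10 ⇒ exp(−c·z) = 1/10 ⇒ z = ln(10) / c
z = 2.3026 / 0.531 = 4.336 km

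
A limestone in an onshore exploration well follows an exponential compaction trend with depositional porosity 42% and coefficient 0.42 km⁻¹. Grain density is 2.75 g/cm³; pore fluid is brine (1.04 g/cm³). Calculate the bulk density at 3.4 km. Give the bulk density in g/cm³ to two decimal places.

Porosity at depth: phi = 0.42·exp(−0.42×3.4) = 0.42×0.2398 = 0.1007
Bulk density: ρ_b = (1−phi)ρ_g + phi·ρ_f = 0.8993×2.75 + 0.1007×1.04
       = 2.473 + 0.105 = 2.578 g/cm³

2.58 g/cm³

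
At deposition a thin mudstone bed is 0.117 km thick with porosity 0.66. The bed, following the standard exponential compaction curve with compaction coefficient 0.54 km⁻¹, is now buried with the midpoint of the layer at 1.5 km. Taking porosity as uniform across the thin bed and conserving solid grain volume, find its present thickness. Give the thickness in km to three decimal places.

Porosity at 1.5 km: n = 0.66·exp(−0.54×1.5) = 0.2936
Solid-volume conservation: h(1−n) = h₀(1−n₀) ⇒ h = h₀·(1−n₀)/(1−n)
h = 0.117 × (1 − 0.66)/(1 − 0.2936) = 0.117 × 0.4813 = 0.0563 km

0.056 km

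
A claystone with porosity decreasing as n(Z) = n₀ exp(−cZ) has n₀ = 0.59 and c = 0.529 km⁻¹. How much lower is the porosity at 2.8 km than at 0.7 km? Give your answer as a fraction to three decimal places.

n(0.7) = 0.59·e^(−0.529×0.7) = 0.4074
n(2.8) = 0.59·e^(−0.529×2.8) = 0.1341
Δn = 0.4074 − 0.1341 = 0.2733

0.273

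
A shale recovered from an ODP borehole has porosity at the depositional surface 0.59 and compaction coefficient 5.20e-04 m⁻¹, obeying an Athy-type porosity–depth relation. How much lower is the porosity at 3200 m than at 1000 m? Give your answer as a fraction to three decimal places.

0.239

Working in km (1 km = 1000 m; c in km⁻¹ = c in m⁻¹ × 1000):
phi(1) = 0.59·e^(−0.52×1) = 0.3508
phi(3.2) = 0.59·e^(−0.52×3.2) = 0.1117
Δphi = 0.3508 − 0.1117 = 0.2390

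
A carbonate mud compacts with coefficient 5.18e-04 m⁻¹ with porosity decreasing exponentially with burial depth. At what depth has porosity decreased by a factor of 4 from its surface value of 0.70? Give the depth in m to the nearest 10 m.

Working in km (1 km = 1000 m; k in km⁻¹ = k in m⁻¹ × 1000):
φ/φ₀ = 1/4 ⇒ exp(−k·Z) = 1/4 ⇒ Z = ln(4) / k
Z = 1.3863 / 0.518 = 2.676 km

2680 m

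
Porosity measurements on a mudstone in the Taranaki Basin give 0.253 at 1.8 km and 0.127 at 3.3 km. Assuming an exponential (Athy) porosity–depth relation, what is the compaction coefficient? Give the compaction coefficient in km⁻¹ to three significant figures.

Athy: n(z) = n₀ e^(−βz) ⇒ n₁/n₂ = e^{β(z₂−z₁)} ⇒ β = ln(n₁/n₂)/(z₂−z₁)
β = ln(0.253/0.127) / (3.3 − 1.8) = ln(1.992) / 1.5 = 0.6892 / 1.5 = 0.4595 km⁻¹

0.459 km⁻¹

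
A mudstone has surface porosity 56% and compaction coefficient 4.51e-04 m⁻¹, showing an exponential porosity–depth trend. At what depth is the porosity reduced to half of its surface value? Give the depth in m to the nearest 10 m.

Working in km (1 km = 1000 m; c in km⁻¹ = c in m⁻¹ × 1000):
phi/phi₀ = 1/2 ⇒ exp(−c·z) = 1/2 ⇒ z = ln(2) / c
z = 0.6931 / 0.451 = 1.537 km

1540 m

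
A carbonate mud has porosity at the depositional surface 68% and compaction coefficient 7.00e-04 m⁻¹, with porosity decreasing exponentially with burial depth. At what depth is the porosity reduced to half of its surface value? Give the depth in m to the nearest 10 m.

Working in km (1 km = 1000 m; c in km⁻¹ = c in m⁻¹ × 1000):
n/n₀ = 1/2 ⇒ exp(−c·d) = 1/2 ⇒ d = ln(2) / c
d = 0.6931 / 0.7 = 0.990 km

990 m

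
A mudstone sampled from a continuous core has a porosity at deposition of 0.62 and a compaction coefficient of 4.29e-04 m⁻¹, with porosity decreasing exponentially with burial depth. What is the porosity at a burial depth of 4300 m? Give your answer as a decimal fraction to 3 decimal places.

0.098

Working in km (1 km = 1000 m; β in km⁻¹ = β in m⁻¹ × 1000):
n = n₀·exp(−β·z) = 0.62 × exp(−0.429 × 4.3) = 0.62 × exp(−1.845)
  = 0.62 × 0.1581 = 0.0980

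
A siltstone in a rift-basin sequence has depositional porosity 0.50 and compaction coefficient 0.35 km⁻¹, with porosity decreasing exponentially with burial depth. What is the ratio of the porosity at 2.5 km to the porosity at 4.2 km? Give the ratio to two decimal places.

1.81

φ(Z₁)/φ(Z₂) = e^(−β·Z₁)/e^(−β·Z₂) = e^{β(Z₂−Z₁)}
= exp(0.35 × 1.7) = exp(0.595) = 1.8130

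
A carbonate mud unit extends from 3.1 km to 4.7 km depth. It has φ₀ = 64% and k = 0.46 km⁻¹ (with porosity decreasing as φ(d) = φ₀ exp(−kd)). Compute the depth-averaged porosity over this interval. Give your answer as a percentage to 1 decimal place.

10.9%

⟨φ⟩ = (1/(d₂−d₁)) ∫ φ₀ e^(−kd) dd = φ₀·(e^(−k·d₁) − e^(−k·d₂)) / (k·(d₂−d₁))
e^(−0.46×3.1) = 0.2403; e^(−0.46×4.7) = 0.1151
⟨φ⟩ = 0.64 × (0.2403 − 0.1151) / (0.46 × 1.6) = 0.64 × 0.1701 = 0.1088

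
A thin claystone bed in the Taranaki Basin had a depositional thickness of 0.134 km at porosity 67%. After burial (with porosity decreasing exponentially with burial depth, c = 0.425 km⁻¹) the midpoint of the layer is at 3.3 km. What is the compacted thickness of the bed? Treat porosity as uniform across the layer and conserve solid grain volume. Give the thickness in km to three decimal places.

0.053 km

Porosity at 3.3 km: n = 0.67·exp(−0.425×3.3) = 0.1648
Solid-volume conservation: h(1−n) = h₀(1−n₀) ⇒ h = h₀·(1−n₀)/(1−n)
h = 0.134 × (1 − 0.67)/(1 − 0.1648) = 0.134 × 0.3951 = 0.0529 km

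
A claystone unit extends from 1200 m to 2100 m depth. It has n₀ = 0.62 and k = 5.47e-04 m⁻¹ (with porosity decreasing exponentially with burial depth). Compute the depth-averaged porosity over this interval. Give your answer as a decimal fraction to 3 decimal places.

0.254

Working in km (1 km = 1000 m; k in km⁻¹ = k in m⁻¹ × 1000):
⟨n⟩ = (1/(z₂−z₁)) ∫ n₀ e^(−kz) dz = n₀·(e^(−k·z₁) − e^(−k·z₂)) / (k·(z₂−z₁))
e^(−0.547×1.2) = 0.5187; e^(−0.547×2.1) = 0.3170
⟨n⟩ = 0.62 × (0.5187 − 0.3170) / (0.547 × 0.9) = 0.62 × 0.4096 = 0.2540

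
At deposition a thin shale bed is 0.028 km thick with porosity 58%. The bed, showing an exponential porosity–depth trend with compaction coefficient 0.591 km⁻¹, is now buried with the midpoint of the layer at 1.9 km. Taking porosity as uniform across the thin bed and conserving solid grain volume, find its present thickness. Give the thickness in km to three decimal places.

0.014 km

Porosity at 1.9 km: n = 0.58·exp(−0.591×1.9) = 0.1887
Solid-volume conservation: h(1−n) = h₀(1−n₀) ⇒ h = h₀·(1−n₀)/(1−n)
h = 0.028 × (1 − 0.58)/(1 − 0.1887) = 0.028 × 0.5177 = 0.0145 km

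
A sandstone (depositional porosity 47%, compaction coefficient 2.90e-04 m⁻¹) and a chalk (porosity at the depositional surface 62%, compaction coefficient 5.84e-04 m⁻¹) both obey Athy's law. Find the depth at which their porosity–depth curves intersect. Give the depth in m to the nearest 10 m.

940 m

Working in km (1 km = 1000 m; β in km⁻¹ = β in m⁻¹ × 1000):
Set phi₀ₐ e^(−βₐz) = phi₀ᵦ e^(−βᵦz) ⇒ ln(phi₀ₐ/phi₀ᵦ) = (βₐ − βᵦ)·z
z = ln(0.47/0.62) / (0.29 − 0.584) = -0.2770 / -0.294 = 0.942 km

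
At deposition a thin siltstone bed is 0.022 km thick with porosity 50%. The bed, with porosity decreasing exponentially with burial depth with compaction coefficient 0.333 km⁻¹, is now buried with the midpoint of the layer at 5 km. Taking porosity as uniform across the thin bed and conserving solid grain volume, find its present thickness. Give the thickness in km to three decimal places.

Porosity at 5 km: n = 0.5·exp(−0.333×5) = 0.0946
Solid-volume conservation: h(1−n) = h₀(1−n₀) ⇒ h = h₀·(1−n₀)/(1−n)
h = 0.022 × (1 − 0.5)/(1 − 0.0946) = 0.022 × 0.5522 = 0.0121 km

0.012 km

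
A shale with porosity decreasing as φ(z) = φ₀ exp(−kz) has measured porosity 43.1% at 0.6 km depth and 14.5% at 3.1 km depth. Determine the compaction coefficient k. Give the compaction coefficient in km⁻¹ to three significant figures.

0.436 km⁻¹

Athy: φ(z) = φ₀ e^(−kz) ⇒ φ₁/φ₂ = e^{k(z₂−z₁)} ⇒ k = ln(φ₁/φ₂)/(z₂−z₁)
k = ln(0.431/0.145) / (3.1 − 0.6) = ln(2.972) / 2.5 = 1.0894 / 2.5 = 0.4357 km⁻¹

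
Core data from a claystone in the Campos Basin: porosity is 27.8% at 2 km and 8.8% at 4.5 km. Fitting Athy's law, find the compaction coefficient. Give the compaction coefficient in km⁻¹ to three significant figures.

0.460 km⁻¹

Athy: φ(d) = φ₀ e^(−cd) ⇒ φ₁/φ₂ = e^{c(d₂−d₁)} ⇒ c = ln(φ₁/φ₂)/(d₂−d₁)
c = ln(0.278/0.088) / (4.5 − 2) = ln(3.159) / 2.5 = 1.1503 / 2.5 = 0.4601 km⁻¹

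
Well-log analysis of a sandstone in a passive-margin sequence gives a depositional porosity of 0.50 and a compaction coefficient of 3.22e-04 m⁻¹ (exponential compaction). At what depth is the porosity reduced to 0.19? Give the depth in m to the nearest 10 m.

Working in km (1 km = 1000 m; c in km⁻¹ = c in m⁻¹ × 1000):
Invert Athy's law: z = ln(phi₀/phi) / c
z = ln(0.5/0.19) / 0.322 = ln(2.632) / 0.322 = 0.9676 / 0.322 = 3.005 km

3000 m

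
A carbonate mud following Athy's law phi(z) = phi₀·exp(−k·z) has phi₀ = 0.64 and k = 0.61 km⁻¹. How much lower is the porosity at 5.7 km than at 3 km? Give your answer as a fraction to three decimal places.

0.083

phi(3) = 0.64·e^(−0.61×3) = 0.1027
phi(5.7) = 0.64·e^(−0.61×5.7) = 0.0198
Δphi = 0.1027 − 0.0198 = 0.0829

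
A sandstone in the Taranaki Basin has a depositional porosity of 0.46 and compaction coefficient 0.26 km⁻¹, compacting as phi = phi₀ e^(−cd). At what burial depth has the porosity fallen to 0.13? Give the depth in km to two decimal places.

Invert Athy's law: d = ln(phi₀/phi) / c
d = ln(0.46/0.13) / 0.26 = ln(3.538) / 0.26 = 1.2637 / 0.26 = 4.860 km

4.86 km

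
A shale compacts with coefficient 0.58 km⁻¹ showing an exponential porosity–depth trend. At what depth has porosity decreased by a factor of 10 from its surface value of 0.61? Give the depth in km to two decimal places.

phi/phi₀ = 1/10 ⇒ exp(−β·d) = 1/10 ⇒ d = ln(10) / β
d = 2.3026 / 0.58 = 3.970 km

3.97 km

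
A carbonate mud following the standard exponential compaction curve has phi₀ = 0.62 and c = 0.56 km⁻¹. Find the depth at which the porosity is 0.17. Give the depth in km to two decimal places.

2.31 km

Invert Athy's law: z = ln(phi₀/phi) / c
z = ln(0.62/0.17) / 0.56 = ln(3.647) / 0.56 = 1.2939 / 0.56 = 2.311 km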